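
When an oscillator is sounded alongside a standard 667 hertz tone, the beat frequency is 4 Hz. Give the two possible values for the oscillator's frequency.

|f − 667| = 4, so f = 667 ± 4.

663 Hz or 671 Hz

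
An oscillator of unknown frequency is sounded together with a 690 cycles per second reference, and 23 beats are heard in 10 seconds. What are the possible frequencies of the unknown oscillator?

687.7 Hz or 692.3 Hz

Beat frequency = 23/10 = 2.3 Hz.
|f − 690| = 2.3, so f = 690 ± 2.3.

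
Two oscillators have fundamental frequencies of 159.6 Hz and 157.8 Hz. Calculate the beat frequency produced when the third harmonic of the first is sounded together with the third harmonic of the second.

Third harmonic of the first: 3·159.6 = 478.8 Hz.
Third harmonic of the second: 3·157.8 = 473.4 Hz.
f_beat = |478.8 − 473.4| = 5.4 Hz.

5.4 Hz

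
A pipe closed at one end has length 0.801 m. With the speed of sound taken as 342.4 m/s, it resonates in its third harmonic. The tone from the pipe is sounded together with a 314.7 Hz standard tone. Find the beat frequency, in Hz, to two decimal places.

5.90 Hz

Closed pipe (odd harmonics): f_n = n·v/(4L) = 3·342.4/(4·0.801) = 320.5993 Hz.
f_beat = |320.5993 − 314.7| = 5.90 Hz.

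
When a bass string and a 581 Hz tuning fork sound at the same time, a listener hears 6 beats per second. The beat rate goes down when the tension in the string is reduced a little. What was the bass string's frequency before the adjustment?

587 Hz

|f − 581| = 6, so the bass string was at either 575 Hz or 587 Hz.
Lower tension means lower frequency; the adjustment lowers the bass string's frequency.
The beat rate fell, so the adjustment moved the bass string toward 581 Hz — it must have started above the reference.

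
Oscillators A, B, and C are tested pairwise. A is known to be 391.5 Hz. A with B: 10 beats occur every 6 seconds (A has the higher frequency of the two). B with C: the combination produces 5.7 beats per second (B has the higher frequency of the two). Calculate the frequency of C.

A–B: Beat frequency = 10/6 = 1.6667 Hz.
B is below A, so f_B = 391.5 − 1.6667 = 389.8333 Hz.
C is below B, so f_C = 389.8333 − 5.7 = 384.1333 Hz.

384.1333 Hz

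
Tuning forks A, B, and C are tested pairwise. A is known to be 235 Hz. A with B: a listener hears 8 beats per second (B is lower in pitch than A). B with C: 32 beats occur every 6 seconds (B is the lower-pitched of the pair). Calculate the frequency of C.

232.3333 Hz

B is below A, so f_B = 235 − 8 = 227 Hz.
B–C: Beat frequency = 32/6 = 5.3333 Hz.
C is above B, so f_C = 227 + 5.3333 = 232.3333 Hz.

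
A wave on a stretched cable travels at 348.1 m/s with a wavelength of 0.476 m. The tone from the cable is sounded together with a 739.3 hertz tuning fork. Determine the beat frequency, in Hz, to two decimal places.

8.00 Hz

Source frequency f = v/λ = 348.1/0.476 = 731.3025 Hz.
f_beat = |731.3025 − 739.3| = 8.00 Hz.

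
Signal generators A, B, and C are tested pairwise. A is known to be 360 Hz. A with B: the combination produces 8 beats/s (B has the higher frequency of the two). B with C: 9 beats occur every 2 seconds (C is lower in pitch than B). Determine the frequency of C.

B is above A, so f_B = 360 + 8 = 368 Hz.
B–C: Beat frequency = 9/2 = 4.5 Hz.
C is below B, so f_C = 368 − 4.5 = 363.5 Hz.

363.5 Hz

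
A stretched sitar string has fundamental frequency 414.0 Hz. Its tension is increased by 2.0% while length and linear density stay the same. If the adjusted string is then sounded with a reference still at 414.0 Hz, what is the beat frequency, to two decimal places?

For a string, f ∝ √T, so the new frequency is 414.0·√1.020 = 418.1195 Hz.
f_beat = |418.1195 − 414.0| = 4.12 Hz.

4.12 Hz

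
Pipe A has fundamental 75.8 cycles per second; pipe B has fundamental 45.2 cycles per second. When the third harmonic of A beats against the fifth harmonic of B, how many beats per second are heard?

1.4 Hz

Third harmonic of the first: 3·75.8 = 227.4 Hz.
Fifth harmonic of the second: 5·45.2 = 226.0 Hz.
f_beat = |227.4 − 226.0| = 1.4 Hz.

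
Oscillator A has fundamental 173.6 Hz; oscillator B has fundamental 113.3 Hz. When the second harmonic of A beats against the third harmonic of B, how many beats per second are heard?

7.3 Hz

Second harmonic of the first: 2·173.6 = 347.2 Hz.
Third harmonic of the second: 3·113.3 = 339.9 Hz.
f_beat = |347.2 − 339.9| = 7.3 Hz.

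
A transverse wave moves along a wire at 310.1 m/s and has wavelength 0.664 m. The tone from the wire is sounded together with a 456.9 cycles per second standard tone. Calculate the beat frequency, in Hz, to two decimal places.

10.12 Hz

Source frequency f = v/λ = 310.1/0.664 = 467.0181 Hz.
f_beat = |467.0181 − 456.9| = 10.12 Hz.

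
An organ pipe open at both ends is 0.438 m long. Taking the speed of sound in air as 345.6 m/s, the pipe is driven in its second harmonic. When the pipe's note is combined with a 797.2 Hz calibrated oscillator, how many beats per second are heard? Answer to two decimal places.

Open pipe: f_n = n·v/(2L) = 2·345.6/(2·0.438) = 789.0411 Hz.
f_beat = |789.0411 − 797.2| = 8.16 Hz.

8.16 Hz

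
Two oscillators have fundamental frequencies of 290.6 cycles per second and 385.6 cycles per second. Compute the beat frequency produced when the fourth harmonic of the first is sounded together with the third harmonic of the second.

5.6 Hz

Fourth harmonic of the first: 4·290.6 = 1162.4 Hz.
Third harmonic of the second: 3·385.6 = 1156.8 Hz.
f_beat = |1162.4 − 1156.8| = 5.6 Hz.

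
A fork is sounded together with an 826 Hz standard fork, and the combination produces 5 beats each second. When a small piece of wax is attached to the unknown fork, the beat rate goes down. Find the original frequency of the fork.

831 Hz

|f − 826| = 5, so the fork was at either 821 Hz or 831 Hz.
Loading a fork with wax lowers its frequency; the adjustment lowers the fork's frequency.
The beat rate fell, so the adjustment moved the fork toward 826 Hz — it must have started above the reference.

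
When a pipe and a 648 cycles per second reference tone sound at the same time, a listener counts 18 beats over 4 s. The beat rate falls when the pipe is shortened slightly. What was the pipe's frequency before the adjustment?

643.5 Hz

Beat frequency = 18/4 = 4.5 Hz.
|f − 648| = 4.5, so the pipe was at either 643.5 Hz or 652.5 Hz.
A shorter pipe has a higher fundamental; the adjustment raises the pipe's frequency.
The beat rate fell, so the adjustment moved the pipe toward 648 Hz — it must have started below the reference.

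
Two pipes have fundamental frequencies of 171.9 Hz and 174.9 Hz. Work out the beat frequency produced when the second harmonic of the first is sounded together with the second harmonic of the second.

6.0 Hz

Second harmonic of the first: 2·171.9 = 343.8 Hz.
Second harmonic of the second: 2·174.9 = 349.8 Hz.
f_beat = |343.8 − 349.8| = 6.0 Hz.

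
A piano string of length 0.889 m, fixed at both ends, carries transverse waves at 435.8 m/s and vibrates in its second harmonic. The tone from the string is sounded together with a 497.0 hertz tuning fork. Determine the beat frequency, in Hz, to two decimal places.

For a string fixed at both ends, f_n = n·v/(2L) = 2·435.8/(2·0.889) = 490.2137 Hz.
f_beat = |490.2137 − 497.0| = 6.79 Hz.

6.79 Hz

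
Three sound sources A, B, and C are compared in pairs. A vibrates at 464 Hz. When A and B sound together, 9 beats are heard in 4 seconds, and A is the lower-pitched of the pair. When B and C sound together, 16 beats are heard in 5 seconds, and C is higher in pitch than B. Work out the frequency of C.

469.45 Hz

A–B: Beat frequency = 9/4 = 2.25 Hz.
B is above A, so f_B = 464 + 2.25 = 466.25 Hz.
B–C: Beat frequency = 16/5 = 3.2 Hz.
C is above B, so f_C = 466.25 + 3.2 = 469.45 Hz.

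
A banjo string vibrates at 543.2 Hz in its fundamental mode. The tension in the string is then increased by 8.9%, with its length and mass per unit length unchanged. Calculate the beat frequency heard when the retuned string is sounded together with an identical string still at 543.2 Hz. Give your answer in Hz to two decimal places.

23.66 Hz

For a string, f ∝ √T, so the new frequency is 543.2·√1.089 = 566.8572 Hz.
f_beat = |566.8572 − 543.2| = 23.66 Hz.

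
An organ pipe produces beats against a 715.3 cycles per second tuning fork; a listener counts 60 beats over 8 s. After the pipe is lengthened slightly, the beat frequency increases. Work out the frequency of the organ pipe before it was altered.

Beat frequency = 60/8 = 7.5 Hz.
|f − 715.3| = 7.5, so the organ pipe was at either 707.8 Hz or 722.8 Hz.
A longer pipe has a lower fundamental; the adjustment lowers the organ pipe's frequency.
The beat rate rose, so the adjustment moved the organ pipe further from 715.3 Hz — it was already below the reference.

707.8 Hz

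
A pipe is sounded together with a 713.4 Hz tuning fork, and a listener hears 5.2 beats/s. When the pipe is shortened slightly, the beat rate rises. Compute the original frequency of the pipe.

|f − 713.4| = 5.2, so the pipe was at either 708.2 Hz or 718.6 Hz.
A shorter pipe has a higher fundamental; the adjustment raises the pipe's frequency.
The beat rate rose, so the adjustment moved the pipe further from 713.4 Hz — it was already above the reference.

718.6 Hz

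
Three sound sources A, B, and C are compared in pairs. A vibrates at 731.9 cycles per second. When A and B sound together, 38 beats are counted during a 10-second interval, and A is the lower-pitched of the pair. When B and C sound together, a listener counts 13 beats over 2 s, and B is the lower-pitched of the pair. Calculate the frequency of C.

A–B: Beat frequency = 38/10 = 3.8 Hz.
B is above A, so f_B = 731.9 + 3.8 = 735.7 Hz.
B–C: Beat frequency = 13/2 = 6.5 Hz.
C is above B, so f_C = 735.7 + 6.5 = 742.2 Hz.

742.2 Hz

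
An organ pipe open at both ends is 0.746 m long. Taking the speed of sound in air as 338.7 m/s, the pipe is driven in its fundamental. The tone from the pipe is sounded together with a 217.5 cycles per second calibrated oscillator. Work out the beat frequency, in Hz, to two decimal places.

Open pipe: f_n = n·v/(2L) = 1·338.7/(2·0.746) = 227.0107 Hz.
f_beat = |227.0107 − 217.5| = 9.51 Hz.

9.51 Hz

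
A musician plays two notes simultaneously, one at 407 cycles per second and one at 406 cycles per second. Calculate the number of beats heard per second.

The beat frequency equals the magnitude of the frequency difference.
|407 − 406| = 1 Hz.

1 Hz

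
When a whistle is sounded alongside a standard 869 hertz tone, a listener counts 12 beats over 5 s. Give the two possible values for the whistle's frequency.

Beat frequency = 12/5 = 2.4 Hz.
|f − 869| = 2.4, so f = 869 ± 2.4.

866.6 Hz or 871.4 Hz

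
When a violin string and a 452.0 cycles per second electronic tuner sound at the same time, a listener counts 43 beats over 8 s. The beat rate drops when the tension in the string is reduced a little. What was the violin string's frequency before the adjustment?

Beat frequency = 43/8 = 5.375 Hz.
|f − 452.0| = 5.375, so the violin string was at either 446.625 Hz or 457.375 Hz.
Lower tension means lower frequency; the adjustment lowers the violin string's frequency.
The beat rate fell, so the adjustment moved the violin string toward 452.0 Hz — it must have started above the reference.

457.375 Hz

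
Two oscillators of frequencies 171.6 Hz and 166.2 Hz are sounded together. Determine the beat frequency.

Beats arise from superposition of two nearby frequencies; the beat rate is |f₁ − f₂|.
|171.6 − 166.2| = 5.4 Hz.

5.4 Hz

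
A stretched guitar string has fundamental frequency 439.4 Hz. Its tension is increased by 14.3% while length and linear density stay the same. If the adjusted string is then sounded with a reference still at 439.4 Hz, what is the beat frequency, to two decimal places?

30.37 Hz

For a string, f ∝ √T, so the new frequency is 439.4·√1.143 = 469.7677 Hz.
f_beat = |469.7677 − 439.4| = 30.37 Hz.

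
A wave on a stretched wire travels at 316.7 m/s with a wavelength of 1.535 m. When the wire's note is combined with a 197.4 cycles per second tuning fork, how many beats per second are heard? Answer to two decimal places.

Source frequency f = v/λ = 316.7/1.535 = 206.3192 Hz.
f_beat = |206.3192 − 197.4| = 8.92 Hz.

8.92 Hz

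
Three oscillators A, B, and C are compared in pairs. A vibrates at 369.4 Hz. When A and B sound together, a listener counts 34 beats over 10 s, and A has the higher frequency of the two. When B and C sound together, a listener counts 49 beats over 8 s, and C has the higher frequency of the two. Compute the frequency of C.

A–B: Beat frequency = 34/10 = 3.4 Hz.
B is below A, so f_B = 369.4 − 3.4 = 366 Hz.
B–C: Beat frequency = 49/8 = 6.125 Hz.
C is above B, so f_C = 366 + 6.125 = 372.125 Hz.

372.125 Hz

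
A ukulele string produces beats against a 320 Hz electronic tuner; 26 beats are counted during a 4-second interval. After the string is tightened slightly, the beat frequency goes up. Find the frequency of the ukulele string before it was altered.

326.5 Hz

Beat frequency = 26/4 = 6.5 Hz.
|f − 320| = 6.5, so the ukulele string was at either 313.5 Hz or 326.5 Hz.
Increasing tension raises a string's frequency; the adjustment raises the ukulele string's frequency.
The beat rate rose, so the adjustment moved the ukulele string further from 320 Hz — it was already above the reference.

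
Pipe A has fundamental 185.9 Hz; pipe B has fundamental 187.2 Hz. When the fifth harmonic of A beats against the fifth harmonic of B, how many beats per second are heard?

6.5 Hz

Fifth harmonic of the first: 5·185.9 = 929.5 Hz.
Fifth harmonic of the second: 5·187.2 = 936.0 Hz.
f_beat = |929.5 − 936.0| = 6.5 Hz.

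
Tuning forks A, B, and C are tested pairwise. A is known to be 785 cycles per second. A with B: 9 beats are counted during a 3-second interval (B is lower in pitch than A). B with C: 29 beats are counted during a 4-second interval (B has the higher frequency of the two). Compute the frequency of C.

A–B: Beat frequency = 9/3 = 3 Hz.
B is below A, so f_B = 785 − 3 = 782 Hz.
B–C: Beat frequency = 29/4 = 7.25 Hz.
C is below B, so f_C = 782 − 7.25 = 774.75 Hz.

774.75 Hz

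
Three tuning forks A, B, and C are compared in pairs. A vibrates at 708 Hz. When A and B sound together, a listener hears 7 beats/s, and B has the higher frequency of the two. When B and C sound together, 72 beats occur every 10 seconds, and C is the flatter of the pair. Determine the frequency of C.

707.8 Hz

B is above A, so f_B = 708 + 7 = 715 Hz.
B–C: Beat frequency = 72/10 = 7.2 Hz.
C is below B, so f_C = 715 − 7.2 = 707.8 Hz.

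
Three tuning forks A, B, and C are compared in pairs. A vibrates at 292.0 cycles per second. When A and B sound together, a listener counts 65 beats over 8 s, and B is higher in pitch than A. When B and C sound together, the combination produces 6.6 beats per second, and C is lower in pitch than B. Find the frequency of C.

A–B: Beat frequency = 65/8 = 8.125 Hz.
B is above A, so f_B = 292.0 + 8.125 = 300.125 Hz.
C is below B, so f_C = 300.125 − 6.6 = 293.525 Hz.

293.525 Hz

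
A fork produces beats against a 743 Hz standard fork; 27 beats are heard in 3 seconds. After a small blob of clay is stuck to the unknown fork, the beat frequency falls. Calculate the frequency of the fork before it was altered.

752 Hz

Beat frequency = 27/3 = 9 Hz.
|f − 743| = 9, so the fork was at either 734 Hz or 752 Hz.
Adding mass to a fork lowers its frequency; the adjustment lowers the fork's frequency.
The beat rate fell, so the adjustment moved the fork toward 743 Hz — it must have started above the reference.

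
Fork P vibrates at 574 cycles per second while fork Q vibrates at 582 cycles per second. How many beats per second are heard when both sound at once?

8 Hz

f_beat = |f₁ − f₂|.
|574 − 582| = 8 Hz.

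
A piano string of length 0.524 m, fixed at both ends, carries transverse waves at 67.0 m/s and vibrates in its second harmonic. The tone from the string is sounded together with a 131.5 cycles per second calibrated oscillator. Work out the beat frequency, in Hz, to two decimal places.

3.64 Hz

For a string fixed at both ends, f_n = n·v/(2L) = 2·67.0/(2·0.524) = 127.8626 Hz.
f_beat = |127.8626 − 131.5| = 3.64 Hz.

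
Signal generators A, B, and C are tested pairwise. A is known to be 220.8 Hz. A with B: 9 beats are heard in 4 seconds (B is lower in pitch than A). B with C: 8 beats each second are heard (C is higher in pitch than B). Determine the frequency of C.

226.55 Hz

A–B: Beat frequency = 9/4 = 2.25 Hz.
B is below A, so f_B = 220.8 − 2.25 = 218.55 Hz.
C is above B, so f_C = 218.55 + 8 = 226.55 Hz.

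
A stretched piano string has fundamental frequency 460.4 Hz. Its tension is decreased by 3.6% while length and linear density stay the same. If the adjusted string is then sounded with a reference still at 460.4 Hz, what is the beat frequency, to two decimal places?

For a string, f ∝ √T, so the new frequency is 460.4·√0.964 = 452.0368 Hz.
f_beat = |452.0368 − 460.4| = 8.36 Hz.

8.36 Hz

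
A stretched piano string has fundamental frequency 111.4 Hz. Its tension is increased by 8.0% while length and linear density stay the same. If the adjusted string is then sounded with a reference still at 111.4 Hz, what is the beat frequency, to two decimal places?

4.37 Hz

For a string, f ∝ √T, so the new frequency is 111.4·√1.080 = 115.7703 Hz.
f_beat = |115.7703 − 111.4| = 4.37 Hz.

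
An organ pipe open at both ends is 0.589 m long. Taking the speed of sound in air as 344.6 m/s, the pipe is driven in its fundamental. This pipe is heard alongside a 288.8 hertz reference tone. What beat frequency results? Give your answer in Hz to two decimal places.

3.73 Hz

Open pipe: f_n = n·v/(2L) = 1·344.6/(2·0.589) = 292.5297 Hz.
f_beat = |292.5297 − 288.8| = 3.73 Hz.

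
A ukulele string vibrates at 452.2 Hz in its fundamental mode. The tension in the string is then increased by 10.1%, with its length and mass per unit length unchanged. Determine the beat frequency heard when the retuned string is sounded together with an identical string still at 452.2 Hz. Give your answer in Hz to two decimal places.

22.29 Hz

For a string, f ∝ √T, so the new frequency is 452.2·√1.101 = 474.4869 Hz.
f_beat = |474.4869 − 452.2| = 22.29 Hz.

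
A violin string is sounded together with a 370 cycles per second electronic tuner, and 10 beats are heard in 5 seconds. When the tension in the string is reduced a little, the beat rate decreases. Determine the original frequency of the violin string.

Beat frequency = 10/5 = 2 Hz.
|f − 370| = 2, so the violin string was at either 368 Hz or 372 Hz.
Lower tension means lower frequency; the adjustment lowers the violin string's frequency.
The beat rate fell, so the adjustment moved the violin string toward 370 Hz — it must have started above the reference.

372 Hz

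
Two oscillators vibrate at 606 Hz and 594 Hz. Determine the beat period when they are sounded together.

0.083 s

f_beat = |606 − 594| = 12 Hz.
Beat period T = 1 / f_beat = 1 / 12 s.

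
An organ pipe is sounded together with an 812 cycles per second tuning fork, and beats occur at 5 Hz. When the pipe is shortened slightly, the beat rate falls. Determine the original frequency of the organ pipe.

|f − 812| = 5, so the organ pipe was at either 807 Hz or 817 Hz.
A shorter pipe has a higher fundamental; the adjustment raises the organ pipe's frequency.
The beat rate fell, so the adjustment moved the organ pipe toward 812 Hz — it must have started below the reference.

807 Hz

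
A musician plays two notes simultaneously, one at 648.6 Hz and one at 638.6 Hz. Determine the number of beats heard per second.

10 Hz

The beat frequency equals the magnitude of the frequency difference.
|648.6 − 638.6| = 10 Hz.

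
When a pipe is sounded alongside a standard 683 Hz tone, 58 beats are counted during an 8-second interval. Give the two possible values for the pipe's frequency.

675.75 Hz or 690.25 Hz

Beat frequency = 58/8 = 7.25 Hz.
|f − 683| = 7.25, so f = 683 ± 7.25.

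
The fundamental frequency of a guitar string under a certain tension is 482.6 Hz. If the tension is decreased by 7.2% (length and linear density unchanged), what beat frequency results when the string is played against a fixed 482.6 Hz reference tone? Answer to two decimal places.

For a string, f ∝ √T, so the new frequency is 482.6·√0.928 = 464.9019 Hz.
f_beat = |464.9019 − 482.6| = 17.70 Hz.

17.70 Hz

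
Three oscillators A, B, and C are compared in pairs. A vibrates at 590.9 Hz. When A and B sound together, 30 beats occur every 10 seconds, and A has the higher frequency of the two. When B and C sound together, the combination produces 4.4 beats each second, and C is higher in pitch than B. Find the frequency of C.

592.3 Hz

A–B: Beat frequency = 30/10 = 3 Hz.
B is below A, so f_B = 590.9 − 3 = 587.9 Hz.
C is above B, so f_C = 587.9 + 4.4 = 592.3 Hz.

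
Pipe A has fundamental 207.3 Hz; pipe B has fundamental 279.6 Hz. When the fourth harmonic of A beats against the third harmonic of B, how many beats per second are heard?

Fourth harmonic of the first: 4·207.3 = 829.2 Hz.
Third harmonic of the second: 3·279.6 = 838.8 Hz.
f_beat = |829.2 − 838.8| = 9.6 Hz.

9.6 Hz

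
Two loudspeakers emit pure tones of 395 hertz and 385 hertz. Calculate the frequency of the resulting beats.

The beat frequency equals the magnitude of the frequency difference.
|395 − 385| = 10 Hz.

10 Hz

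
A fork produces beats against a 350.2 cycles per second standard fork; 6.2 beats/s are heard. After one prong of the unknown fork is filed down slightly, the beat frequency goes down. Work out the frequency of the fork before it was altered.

344 Hz

|f − 350.2| = 6.2, so the fork was at either 344 Hz or 356.4 Hz.
Filing a prong removes mass and raises the fork's frequency; the adjustment raises the fork's frequency.
The beat rate fell, so the adjustment moved the fork toward 350.2 Hz — it must have started below the reference.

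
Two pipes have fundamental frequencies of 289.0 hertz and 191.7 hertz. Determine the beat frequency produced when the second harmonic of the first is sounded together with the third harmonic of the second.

Second harmonic of the first: 2·289.0 = 578.0 Hz.
Third harmonic of the second: 3·191.7 = 575.1 Hz.
f_beat = |578.0 − 575.1| = 2.9 Hz.

2.9 Hz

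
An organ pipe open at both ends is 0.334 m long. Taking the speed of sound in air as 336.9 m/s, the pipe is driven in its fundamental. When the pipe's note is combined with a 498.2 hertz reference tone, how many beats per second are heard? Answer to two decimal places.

Open pipe: f_n = n·v/(2L) = 1·336.9/(2·0.334) = 504.3413 Hz.
f_beat = |504.3413 − 498.2| = 6.14 Hz.

6.14 Hz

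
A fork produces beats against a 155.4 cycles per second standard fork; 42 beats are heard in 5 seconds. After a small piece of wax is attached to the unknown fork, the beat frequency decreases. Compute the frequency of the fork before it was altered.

163.8 Hz

Beat frequency = 42/5 = 8.4 Hz.
|f − 155.4| = 8.4, so the fork was at either 147 Hz or 163.8 Hz.
Loading a fork with wax lowers its frequency; the adjustment lowers the fork's frequency.
The beat rate fell, so the adjustment moved the fork toward 155.4 Hz — it must have started above the reference.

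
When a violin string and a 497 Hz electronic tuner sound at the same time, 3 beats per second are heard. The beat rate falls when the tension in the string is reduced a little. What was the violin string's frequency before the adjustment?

|f − 497| = 3, so the violin string was at either 494 Hz or 500 Hz.
Lower tension means lower frequency; the adjustment lowers the violin string's frequency.
The beat rate fell, so the adjustment moved the violin string toward 497 Hz — it must have started above the reference.

500 Hz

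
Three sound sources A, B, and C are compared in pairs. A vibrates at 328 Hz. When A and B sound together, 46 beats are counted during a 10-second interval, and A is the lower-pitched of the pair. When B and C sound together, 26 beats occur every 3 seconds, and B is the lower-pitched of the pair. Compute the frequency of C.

A–B: Beat frequency = 46/10 = 4.6 Hz.
B is above A, so f_B = 328 + 4.6 = 332.6 Hz.
B–C: Beat frequency = 26/3 = 8.6667 Hz.
C is above B, so f_C = 332.6 + 8.6667 = 341.2667 Hz.

341.2667 Hz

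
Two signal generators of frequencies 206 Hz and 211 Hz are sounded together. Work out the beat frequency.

5 Hz

Beats arise from superposition of two nearby frequencies; the beat rate is |f₁ − f₂|.
|206 − 211| = 5 Hz.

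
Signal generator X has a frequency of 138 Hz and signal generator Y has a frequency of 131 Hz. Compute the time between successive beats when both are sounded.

f_beat = |138 − 131| = 7 Hz.
Beat period T = 1 / f_beat = 1 / 7 s.

0.143 s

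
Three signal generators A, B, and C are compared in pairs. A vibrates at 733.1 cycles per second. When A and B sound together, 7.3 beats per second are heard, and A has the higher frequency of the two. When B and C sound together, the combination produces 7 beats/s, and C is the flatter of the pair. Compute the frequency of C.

B is below A, so f_B = 733.1 − 7.3 = 725.8 Hz.
C is below B, so f_C = 725.8 − 7 = 718.8 Hz.

718.8 Hz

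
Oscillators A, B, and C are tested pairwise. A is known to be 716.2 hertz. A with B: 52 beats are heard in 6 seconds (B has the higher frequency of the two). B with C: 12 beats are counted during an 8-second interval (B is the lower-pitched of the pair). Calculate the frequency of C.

A–B: Beat frequency = 52/6 = 8.6667 Hz.
B is above A, so f_B = 716.2 + 8.6667 = 724.8667 Hz.
B–C: Beat frequency = 12/8 = 1.5 Hz.
C is above B, so f_C = 724.8667 + 1.5 = 726.3667 Hz.

726.3667 Hz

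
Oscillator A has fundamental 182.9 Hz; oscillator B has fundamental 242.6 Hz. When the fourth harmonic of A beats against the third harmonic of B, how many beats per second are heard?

3.8 Hz

Fourth harmonic of the first: 4·182.9 = 731.6 Hz.
Third harmonic of the second: 3·242.6 = 727.8 Hz.
f_beat = |731.6 − 727.8| = 3.8 Hz.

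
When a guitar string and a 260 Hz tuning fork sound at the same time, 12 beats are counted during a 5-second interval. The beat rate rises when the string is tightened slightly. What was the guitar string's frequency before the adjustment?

262.4 Hz

Beat frequency = 12/5 = 2.4 Hz.
|f − 260| = 2.4, so the guitar string was at either 257.6 Hz or 262.4 Hz.
Increasing tension raises a string's frequency; the adjustment raises the guitar string's frequency.
The beat rate rose, so the adjustment moved the guitar string further from 260 Hz — it was already above the reference.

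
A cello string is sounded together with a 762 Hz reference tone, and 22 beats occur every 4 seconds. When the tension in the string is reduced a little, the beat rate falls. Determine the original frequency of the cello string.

767.5 Hz

Beat frequency = 22/4 = 5.5 Hz.
|f − 762| = 5.5, so the cello string was at either 756.5 Hz or 767.5 Hz.
Lower tension means lower frequency; the adjustment lowers the cello string's frequency.
The beat rate fell, so the adjustment moved the cello string toward 762 Hz — it must have started above the reference.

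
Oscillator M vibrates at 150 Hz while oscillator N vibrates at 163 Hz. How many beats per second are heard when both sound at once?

f_beat = |f₁ − f₂|.
|150 − 163| = 13 Hz.

13 Hz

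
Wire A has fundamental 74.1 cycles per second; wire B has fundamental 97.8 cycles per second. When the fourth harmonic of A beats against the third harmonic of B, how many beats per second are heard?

Fourth harmonic of the first: 4·74.1 = 296.4 Hz.
Third harmonic of the second: 3·97.8 = 293.4 Hz.
f_beat = |296.4 − 293.4| = 3.0 Hz.

3.0 Hz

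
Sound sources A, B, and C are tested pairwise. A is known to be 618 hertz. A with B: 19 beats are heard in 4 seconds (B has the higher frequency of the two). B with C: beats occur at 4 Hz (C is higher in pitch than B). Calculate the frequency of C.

A–B: Beat frequency = 19/4 = 4.75 Hz.
B is above A, so f_B = 618 + 4.75 = 622.75 Hz.
C is above B, so f_C = 622.75 + 4 = 626.75 Hz.

626.75 Hz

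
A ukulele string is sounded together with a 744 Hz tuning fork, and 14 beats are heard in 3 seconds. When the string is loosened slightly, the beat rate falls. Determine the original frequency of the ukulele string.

748.6667 Hz

Beat frequency = 14/3 = 4.6667 Hz.
|f − 744| = 4.6667, so the ukulele string was at either 739.3333 Hz or 748.6667 Hz.
Reducing tension lowers a string's frequency; the adjustment lowers the ukulele string's frequency.
The beat rate fell, so the adjustment moved the ukulele string toward 744 Hz — it must have started above the reference.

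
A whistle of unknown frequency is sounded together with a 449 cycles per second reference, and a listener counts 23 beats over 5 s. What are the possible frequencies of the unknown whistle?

444.4 Hz or 453.6 Hz

Beat frequency = 23/5 = 4.6 Hz.
|f − 449| = 4.6, so f = 449 ± 4.6.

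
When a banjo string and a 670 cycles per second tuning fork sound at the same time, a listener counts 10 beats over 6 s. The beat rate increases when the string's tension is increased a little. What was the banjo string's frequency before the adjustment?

Beat frequency = 10/6 = 1.6667 Hz.
|f − 670| = 1.6667, so the banjo string was at either 668.3333 Hz or 671.6667 Hz.
Higher tension means higher frequency; the adjustment raises the banjo string's frequency.
The beat rate rose, so the adjustment moved the banjo string further from 670 Hz — it was already above the reference.

671.6667 Hz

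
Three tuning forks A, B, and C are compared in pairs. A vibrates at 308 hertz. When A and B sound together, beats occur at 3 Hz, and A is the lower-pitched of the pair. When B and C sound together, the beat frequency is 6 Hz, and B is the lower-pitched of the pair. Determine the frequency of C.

317 Hz

B is above A, so f_B = 308 + 3 = 311 Hz.
C is above B, so f_C = 311 + 6 = 317 Hz.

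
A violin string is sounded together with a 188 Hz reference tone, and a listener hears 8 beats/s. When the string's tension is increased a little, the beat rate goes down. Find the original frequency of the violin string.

|f − 188| = 8, so the violin string was at either 180 Hz or 196 Hz.
Higher tension means higher frequency; the adjustment raises the violin string's frequency.
The beat rate fell, so the adjustment moved the violin string toward 188 Hz — it must have started below the reference.

180 Hz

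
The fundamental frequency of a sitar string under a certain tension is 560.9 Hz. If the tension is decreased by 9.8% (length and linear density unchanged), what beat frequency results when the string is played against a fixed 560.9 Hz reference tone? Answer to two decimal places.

For a string, f ∝ √T, so the new frequency is 560.9·√0.902 = 532.7074 Hz.
f_beat = |532.7074 − 560.9| = 28.19 Hz.

28.19 Hz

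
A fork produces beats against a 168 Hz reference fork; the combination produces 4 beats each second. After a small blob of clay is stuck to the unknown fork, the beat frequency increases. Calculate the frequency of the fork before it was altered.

164 Hz

|f − 168| = 4, so the fork was at either 164 Hz or 172 Hz.
Adding mass to a fork lowers its frequency; the adjustment lowers the fork's frequency.
The beat rate rose, so the adjustment moved the fork further from 168 Hz — it was already below the reference.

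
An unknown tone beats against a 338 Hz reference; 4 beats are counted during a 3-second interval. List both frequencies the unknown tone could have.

Beat frequency = 4/3 = 1.3333 Hz.
|f − 338| = 1.3333, so f = 338 ± 1.3333.

336.6667 Hz or 339.3333 Hz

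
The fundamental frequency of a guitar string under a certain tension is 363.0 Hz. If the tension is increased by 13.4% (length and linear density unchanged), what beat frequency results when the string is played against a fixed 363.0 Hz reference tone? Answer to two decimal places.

For a string, f ∝ √T, so the new frequency is 363.0·√1.134 = 386.5567 Hz.
f_beat = |386.5567 − 363.0| = 23.56 Hz.

23.56 Hz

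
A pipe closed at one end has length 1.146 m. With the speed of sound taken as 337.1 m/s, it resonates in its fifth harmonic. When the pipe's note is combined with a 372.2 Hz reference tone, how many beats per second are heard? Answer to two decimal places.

4.51 Hz

Closed pipe (odd harmonics): f_n = n·v/(4L) = 5·337.1/(4·1.146) = 367.6920 Hz.
f_beat = |367.6920 − 372.2| = 4.51 Hz.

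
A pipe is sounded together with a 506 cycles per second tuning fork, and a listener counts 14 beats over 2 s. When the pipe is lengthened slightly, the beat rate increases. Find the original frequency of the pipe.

Beat frequency = 14/2 = 7 Hz.
|f − 506| = 7, so the pipe was at either 499 Hz or 513 Hz.
A longer pipe has a lower fundamental; the adjustment lowers the pipe's frequency.
The beat rate rose, so the adjustment moved the pipe further from 506 Hz — it was already below the reference.

499 Hz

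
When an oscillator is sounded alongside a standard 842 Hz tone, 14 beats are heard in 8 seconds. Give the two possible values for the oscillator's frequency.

840.25 Hz or 843.75 Hz

Beat frequency = 14/8 = 1.75 Hz.
|f − 842| = 1.75, so f = 842 ± 1.75.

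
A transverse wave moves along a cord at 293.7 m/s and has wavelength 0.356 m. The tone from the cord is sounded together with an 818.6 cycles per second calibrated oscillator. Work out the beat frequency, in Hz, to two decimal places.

6.40 Hz

Source frequency f = v/λ = 293.7/0.356 = 825.0000 Hz.
f_beat = |825.0000 − 818.6| = 6.40 Hz.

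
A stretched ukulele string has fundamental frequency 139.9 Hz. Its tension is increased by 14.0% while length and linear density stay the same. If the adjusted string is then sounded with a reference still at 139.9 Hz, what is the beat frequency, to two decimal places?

9.47 Hz

For a string, f ∝ √T, so the new frequency is 139.9·√1.140 = 149.3723 Hz.
f_beat = |149.3723 − 139.9| = 9.47 Hz.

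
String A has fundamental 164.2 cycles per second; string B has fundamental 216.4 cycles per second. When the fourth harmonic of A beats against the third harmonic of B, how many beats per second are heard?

7.6 Hz

Fourth harmonic of the first: 4·164.2 = 656.8 Hz.
Third harmonic of the second: 3·216.4 = 649.2 Hz.
f_beat = |656.8 − 649.2| = 7.6 Hz.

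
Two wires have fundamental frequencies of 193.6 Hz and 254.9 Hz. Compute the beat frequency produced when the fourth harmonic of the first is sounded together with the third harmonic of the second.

9.7 Hz

Fourth harmonic of the first: 4·193.6 = 774.4 Hz.
Third harmonic of the second: 3·254.9 = 764.7 Hz.
f_beat = |774.4 − 764.7| = 9.7 Hz.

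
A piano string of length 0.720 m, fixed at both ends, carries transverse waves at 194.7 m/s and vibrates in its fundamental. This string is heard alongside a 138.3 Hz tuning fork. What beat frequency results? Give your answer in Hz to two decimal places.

3.09 Hz

For a string fixed at both ends, f_n = n·v/(2L) = 1·194.7/(2·0.720) = 135.2083 Hz.
f_beat = |135.2083 − 138.3| = 3.09 Hz.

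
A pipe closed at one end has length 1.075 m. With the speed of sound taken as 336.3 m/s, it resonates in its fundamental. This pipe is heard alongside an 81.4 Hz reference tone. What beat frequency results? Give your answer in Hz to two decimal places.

3.19 Hz

Closed pipe (odd harmonics): f_n = n·v/(4L) = 1·336.3/(4·1.075) = 78.2093 Hz.
f_beat = |78.2093 − 81.4| = 3.19 Hz.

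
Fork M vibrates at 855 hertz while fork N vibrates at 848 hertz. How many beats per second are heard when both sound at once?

7 Hz

Beats arise from superposition of two nearby frequencies; the beat rate is |f₁ − f₂|.
|855 − 848| = 7 Hz.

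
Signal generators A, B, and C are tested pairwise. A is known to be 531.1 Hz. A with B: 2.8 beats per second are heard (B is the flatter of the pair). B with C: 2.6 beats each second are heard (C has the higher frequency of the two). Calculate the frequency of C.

B is below A, so f_B = 531.1 − 2.8 = 528.3 Hz.
C is above B, so f_C = 528.3 + 2.6 = 530.9 Hz.

530.9 Hz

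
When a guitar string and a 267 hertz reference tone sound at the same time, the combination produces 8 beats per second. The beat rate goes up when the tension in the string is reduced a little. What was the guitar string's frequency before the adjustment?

|f − 267| = 8, so the guitar string was at either 259 Hz or 275 Hz.
Lower tension means lower frequency; the adjustment lowers the guitar string's frequency.
The beat rate rose, so the adjustment moved the guitar string further from 267 Hz — it was already below the reference.

259 Hz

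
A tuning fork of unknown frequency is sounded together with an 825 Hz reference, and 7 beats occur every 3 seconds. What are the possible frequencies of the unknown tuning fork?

822.6667 Hz or 827.3333 Hz

Beat frequency = 7/3 = 2.3333 Hz.
|f − 825| = 2.3333, so f = 825 ± 2.3333.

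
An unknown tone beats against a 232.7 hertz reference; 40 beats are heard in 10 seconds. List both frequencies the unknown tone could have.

Beat frequency = 40/10 = 4 Hz.
|f − 232.7| = 4, so f = 232.7 ± 4.

228.7 Hz or 236.7 Hz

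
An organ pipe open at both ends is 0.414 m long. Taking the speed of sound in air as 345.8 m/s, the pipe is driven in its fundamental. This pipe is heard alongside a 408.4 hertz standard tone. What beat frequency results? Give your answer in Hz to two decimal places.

Open pipe: f_n = n·v/(2L) = 1·345.8/(2·0.414) = 417.6329 Hz.
f_beat = |417.6329 − 408.4| = 9.23 Hz.

9.23 Hz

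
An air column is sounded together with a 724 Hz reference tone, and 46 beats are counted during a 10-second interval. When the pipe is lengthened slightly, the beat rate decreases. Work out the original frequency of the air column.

Beat frequency = 46/10 = 4.6 Hz.
|f − 724| = 4.6, so the air column was at either 719.4 Hz or 728.6 Hz.
A longer pipe has a lower fundamental; the adjustment lowers the air column's frequency.
The beat rate fell, so the adjustment moved the air column toward 724 Hz — it must have started above the reference.

728.6 Hz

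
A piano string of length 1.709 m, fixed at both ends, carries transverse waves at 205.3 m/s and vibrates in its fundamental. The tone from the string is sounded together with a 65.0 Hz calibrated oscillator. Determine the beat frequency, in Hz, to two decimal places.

4.94 Hz

For a string fixed at both ends, f_n = n·v/(2L) = 1·205.3/(2·1.709) = 60.0644 Hz.
f_beat = |60.0644 − 65.0| = 4.94 Hz.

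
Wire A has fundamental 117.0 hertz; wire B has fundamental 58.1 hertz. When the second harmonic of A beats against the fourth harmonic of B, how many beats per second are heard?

Second harmonic of the first: 2·117.0 = 234.0 Hz.
Fourth harmonic of the second: 4·58.1 = 232.4 Hz.
f_beat = |234.0 − 232.4| = 1.6 Hz.

1.6 Hz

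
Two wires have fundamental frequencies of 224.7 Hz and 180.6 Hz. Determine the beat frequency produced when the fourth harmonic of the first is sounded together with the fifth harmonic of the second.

4.2 Hz

Fourth harmonic of the first: 4·224.7 = 898.8 Hz.
Fifth harmonic of the second: 5·180.6 = 903.0 Hz.
f_beat = |898.8 − 903.0| = 4.2 Hz.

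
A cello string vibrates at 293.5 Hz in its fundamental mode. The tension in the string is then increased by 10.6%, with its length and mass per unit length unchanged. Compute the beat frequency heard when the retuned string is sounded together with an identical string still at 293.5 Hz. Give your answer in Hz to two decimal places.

15.16 Hz

For a string, f ∝ √T, so the new frequency is 293.5·√1.106 = 308.6638 Hz.
f_beat = |308.6638 − 293.5| = 15.16 Hz.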